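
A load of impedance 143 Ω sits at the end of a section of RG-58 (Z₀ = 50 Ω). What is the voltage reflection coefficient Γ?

Γ = (Z_L − Z_0)/(Z_L + Z_0) = (143 − 50)/(143 + 50) = 93/193

Γ = 0.482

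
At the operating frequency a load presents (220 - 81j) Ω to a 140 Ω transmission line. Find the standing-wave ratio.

VSWR ≈ 1.89

Γ = (Z_L − Z_0)/(Z_L + Z_0) = (80 − j81)/(360 − j81)
|Γ| = 114/369 = 0.309
VSWR = (1 + |Γ|)/(1 − |Γ|) = 1.31/0.691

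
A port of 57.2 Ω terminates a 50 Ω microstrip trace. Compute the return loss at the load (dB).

RL ≈ 23.5 dB

Γ = (57.2 − 50)/(57.2 + 50) = 0.0672
RL = −20·log₁₀|Γ| = −20·log₁₀(0.0672)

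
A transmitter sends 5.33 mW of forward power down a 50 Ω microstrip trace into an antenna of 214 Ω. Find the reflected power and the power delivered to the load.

P_reflected ≈ 2.06 mW; P_delivered ≈ 3.27 mW

Γ = (214 − 50)/(214 + 50) = 0.621
|Γ|² = 0.386
P_refl = |Γ|²·P_inc = 2.06 mW, P_del = (1 − |Γ|²)·P_inc = 3.27 mW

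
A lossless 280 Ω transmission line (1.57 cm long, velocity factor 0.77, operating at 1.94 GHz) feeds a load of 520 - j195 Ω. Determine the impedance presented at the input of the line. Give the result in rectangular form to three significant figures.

Z_in ≈ 158 − j119 Ω

λ = v/f = 0.77·c / 1.94 GHz = 0.119 m
βl = 2π·l/λ = 2π × 0.132 = 47.5°
tan(βl) = tan(47.5°) = 1.09
Z_in = Z_0·(Z_L + jZ_0·tanβl)/(Z_0 + jZ_L·tanβl)
     = 280·(520 + j110)/(493 + j567)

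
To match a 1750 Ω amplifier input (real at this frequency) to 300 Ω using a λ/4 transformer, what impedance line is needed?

Z_qwt ≈ 725 Ω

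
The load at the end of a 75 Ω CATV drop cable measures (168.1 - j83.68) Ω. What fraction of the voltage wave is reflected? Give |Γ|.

|Γ| ≈ 0.487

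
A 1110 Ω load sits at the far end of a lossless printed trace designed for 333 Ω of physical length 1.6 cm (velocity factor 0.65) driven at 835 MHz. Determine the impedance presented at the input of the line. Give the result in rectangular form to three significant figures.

Z_in ≈ 402 − j463 Ω

λ = v/f = 0.65·c / 835 MHz = 0.234 m
βl = 2π·l/λ = 2π × 0.0685 = 24.7°
tan(βl) = tan(24.7°) = 0.459
Z_in = Z_0·(Z_L + jZ_0·tanβl)/(Z_0 + jZ_L·tanβl)
     = 333·(1110 + j153)/(333 + j510)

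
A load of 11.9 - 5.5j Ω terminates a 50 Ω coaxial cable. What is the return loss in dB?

Γ = (-38.1 − j5.5)/(61.9 − j5.5), |Γ| = 0.619
RL = −20·log₁₀|Γ| = −20·log₁₀(0.619)

RL ≈ 4.16 dB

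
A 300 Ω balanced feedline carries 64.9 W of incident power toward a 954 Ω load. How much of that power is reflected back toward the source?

P_reflected ≈ 17.7 W

Γ = (954 − 300)/(954 + 300) = 0.522
|Γ|² = 0.272
P_refl = |Γ|²·P_inc = 17.7 W, P_del = (1 − |Γ|²)·P_inc = 47.2 W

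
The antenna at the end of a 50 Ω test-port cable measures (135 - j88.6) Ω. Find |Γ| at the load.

|Γ| ≈ 0.599

Γ = (Z_L − Z_0)/(Z_L + Z_0) = (85 − j88.6)/(185 − j88.6)
|Γ| = 123/205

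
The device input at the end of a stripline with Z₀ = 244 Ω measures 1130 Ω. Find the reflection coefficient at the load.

Γ = 0.645

Γ = (Z_L − Z_0)/(Z_L + Z_0) = (1130 − 244)/(1130 + 244) = 886/1374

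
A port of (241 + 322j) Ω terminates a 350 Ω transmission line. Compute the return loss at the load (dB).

RL ≈ 5.93 dB

Γ = (-109 + j322)/(591 + j322), |Γ| = 0.505
RL = −20·log₁₀|Γ| = −20·log₁₀(0.505)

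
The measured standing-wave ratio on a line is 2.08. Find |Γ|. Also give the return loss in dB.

|Γ| = (S − 1)/(S + 1) = (2.08 − 1)/(2.08 + 1) = 1.08/3.08
RL = −20·log₁₀|Γ| = −20·log₁₀(0.351)

|Γ| ≈ 0.351; return loss ≈ 9.1 dB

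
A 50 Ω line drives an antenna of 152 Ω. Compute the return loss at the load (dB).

Γ = (152 − 50)/(152 + 50) = 0.505
RL = −20·log₁₀|Γ| = −20·log₁₀(0.505)

RL ≈ 5.94 dB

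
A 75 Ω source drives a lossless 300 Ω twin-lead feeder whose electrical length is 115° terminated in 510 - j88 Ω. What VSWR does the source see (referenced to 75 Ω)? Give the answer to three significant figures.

tan(βl) = -2.14
Z_in = Z_0·(Z_L + jZ_0·tanβl)/(Z_0 + jZ_L·tanβl) = 213 + j118 Ω
Γ_s = (Z_in − Z_s)/(Z_in + Z_s) = (138 + j118)/(288 + j118), |Γ_s| = 0.583
VSWR = (1 + |Γ_s|)/(1 − |Γ_s|)

VSWR ≈ 3.8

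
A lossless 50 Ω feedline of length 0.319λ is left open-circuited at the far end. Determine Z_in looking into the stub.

Z_in ≈ +j23.1 Ω

βl = 2π × 0.319 = 115°
tan(βl) = -2.16
For an open-circuited stub, Z_in = −jZ_0·cot(βl) = −jZ_0/tan(βl)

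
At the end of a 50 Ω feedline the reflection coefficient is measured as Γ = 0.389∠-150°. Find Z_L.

Z_L ≈ 23.3 − j10.7 Ω

Z_L = Z_0·(1 + Γ)/(1 − Γ) = 50·(0.663 − j0.194)/(1.34 + j0.194)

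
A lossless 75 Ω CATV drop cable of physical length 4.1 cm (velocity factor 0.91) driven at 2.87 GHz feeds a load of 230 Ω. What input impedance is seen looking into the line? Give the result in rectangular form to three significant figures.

λ = v/f = 0.91·c / 2.87 GHz = 0.0951 m
βl = 2π·l/λ = 2π × 0.431 = 155°
tan(βl) = tan(155°) = -0.463
Z_in = Z_0·(Z_L + jZ_0·tanβl)/(Z_0 + jZ_L·tanβl)
     = 75·(230 − j34.7)/(75 − j106)

Z_in ≈ 92.7 + j96.8 Ω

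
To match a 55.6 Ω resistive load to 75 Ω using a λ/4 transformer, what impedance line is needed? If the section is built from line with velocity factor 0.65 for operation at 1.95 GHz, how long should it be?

Z_qwt = √(Z_0·R_L) = √(75 × 55.6) = √4170
λ = 0.65·c/f = 0.1 m, so l = λ/4 = 0.025 m

Z_qwt ≈ 64.6 Ω; length ≈ 2.5 cm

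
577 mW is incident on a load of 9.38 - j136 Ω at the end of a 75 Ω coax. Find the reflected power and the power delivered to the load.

|Γ| = |(-65.62 − j136)/(84.38 − j136)| = 0.943
|Γ|² = 0.89
P_refl = |Γ|²·P_inc = 514 mW, P_del = (1 − |Γ|²)·P_inc = 63.4 mW

P_reflected ≈ 514 mW; P_delivered ≈ 63.4 mW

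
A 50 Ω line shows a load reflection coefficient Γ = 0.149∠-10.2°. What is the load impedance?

Z_L = Z_0·(1 + Γ)/(1 − Γ) = 50·(1.15 − j0.0264)/(0.853 + j0.0264)

Z_L ≈ 67.1 − j3.62 Ω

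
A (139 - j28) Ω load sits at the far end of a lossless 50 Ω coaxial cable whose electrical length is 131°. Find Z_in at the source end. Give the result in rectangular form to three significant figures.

Z_in ≈ 31.2 + j40 Ω

tan(βl) = tan(131°) = -1.15
Z_in = Z_0·(Z_L + jZ_0·tanβl)/(Z_0 + jZ_L·tanβl)
     = 50·(139 − j85.5)/(17.8 − j160)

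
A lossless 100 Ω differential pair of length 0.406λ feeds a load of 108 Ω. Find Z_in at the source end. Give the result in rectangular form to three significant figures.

Z_in ≈ 103 + j7.32 Ω

βl = 2π × 0.406 = 146°
tan(βl) = tan(146°) = -0.67
Z_in = Z_0·(Z_L + jZ_0·tanβl)/(Z_0 + jZ_L·tanβl)
     = 100·(108 − j67)/(100 − j72.4)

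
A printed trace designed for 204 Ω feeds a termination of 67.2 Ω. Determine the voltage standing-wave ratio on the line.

Γ = (67.2 − 204)/(67.2 + 204) = -0.504
VSWR = (1 + 0.504)/(1 − 0.504)

VSWR ≈ 3.04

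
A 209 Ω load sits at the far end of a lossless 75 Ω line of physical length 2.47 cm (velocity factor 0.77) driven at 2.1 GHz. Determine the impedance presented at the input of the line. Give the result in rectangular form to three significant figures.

Z_in ≈ 27.5 − j10.5 Ω

λ = v/f = 0.77·c / 2.1 GHz = 0.11 m
βl = 2π·l/λ = 2π × 0.225 = 80.8°
tan(βl) = tan(80.8°) = 6.2
Z_in = Z_0·(Z_L + jZ_0·tanβl)/(Z_0 + jZ_L·tanβl)
     = 75·(209 + j465)/(75 + j1300)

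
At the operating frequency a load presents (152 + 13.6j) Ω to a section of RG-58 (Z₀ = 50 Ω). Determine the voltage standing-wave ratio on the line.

VSWR ≈ 3.07

Γ = (Z_L − Z_0)/(Z_L + Z_0) = (102 + j13.6)/(202 + j13.6)
|Γ| = 103/202 = 0.508
VSWR = (1 + |Γ|)/(1 − |Γ|) = 1.51/0.492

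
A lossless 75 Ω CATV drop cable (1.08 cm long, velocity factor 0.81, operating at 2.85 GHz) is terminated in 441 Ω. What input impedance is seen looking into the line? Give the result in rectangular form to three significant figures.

Z_in ≈ 24.3 − j69.4 Ω

λ = v/f = 0.81·c / 2.85 GHz = 0.0853 m
βl = 2π·l/λ = 2π × 0.127 = 45.6°
tan(βl) = tan(45.6°) = 1.02
Z_in = Z_0·(Z_L + jZ_0·tanβl)/(Z_0 + jZ_L·tanβl)
     = 75·(441 + j76.6)/(75 + j450)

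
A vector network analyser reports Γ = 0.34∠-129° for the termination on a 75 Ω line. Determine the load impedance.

Z_L ≈ 43 − j25.7 Ω

Z_L = Z_0·(1 + Γ)/(1 − Γ) = 75·(0.786 − j0.264)/(1.21 + j0.264)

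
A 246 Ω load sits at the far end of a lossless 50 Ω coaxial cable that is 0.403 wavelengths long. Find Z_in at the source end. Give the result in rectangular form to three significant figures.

Z_in ≈ 28.6 + j63.3 Ω

βl = 2π × 0.403 = 145°
tan(βl) = tan(145°) = -0.698
Z_in = Z_0·(Z_L + jZ_0·tanβl)/(Z_0 + jZ_L·tanβl)
     = 50·(246 − j34.9)/(50 − j172)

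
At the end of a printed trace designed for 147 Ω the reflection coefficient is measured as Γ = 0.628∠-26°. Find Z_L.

Z_L = Z_0·(1 + Γ)/(1 − Γ) = 147·(1.56 − j0.275)/(0.436 + j0.275)

Z_L ≈ 335 − j305 Ω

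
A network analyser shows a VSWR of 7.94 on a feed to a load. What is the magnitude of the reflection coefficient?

|Γ| ≈ 0.776

|Γ| = (S − 1)/(S + 1) = (7.94 − 1)/(7.94 + 1) = 6.94/8.94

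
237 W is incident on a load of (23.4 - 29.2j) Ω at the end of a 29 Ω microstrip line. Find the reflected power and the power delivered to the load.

|Γ| = |(-5.6 − j29.2)/(52.4 − j29.2)| = 0.496
|Γ|² = 0.246
P_refl = |Γ|²·P_inc = 58.2 W, P_del = (1 − |Γ|²)·P_inc = 179 W

P_reflected ≈ 58.2 W; P_delivered ≈ 179 W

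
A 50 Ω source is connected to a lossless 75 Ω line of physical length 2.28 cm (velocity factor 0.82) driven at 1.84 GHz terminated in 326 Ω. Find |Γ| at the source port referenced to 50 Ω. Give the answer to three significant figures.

λ = v/f = 0.82·c / 1.84 GHz = 0.134 m
βl = 2π·l/λ = 2π × 0.171 = 61.4°
tan(βl) = 1.83
Z_in = Z_0·(Z_L + jZ_0·tanβl)/(Z_0 + jZ_L·tanβl) = 22 − j38.1 Ω
Γ_s = (Z_in − Z_s)/(Z_in + Z_s) = (-28 − j38.1)/(72 − j38.1), |Γ_s| = 0.58

|Γ| ≈ 0.58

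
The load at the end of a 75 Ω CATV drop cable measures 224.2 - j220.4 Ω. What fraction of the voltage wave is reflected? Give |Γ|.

Γ = (Z_L − Z_0)/(Z_L + Z_0) = (149.2 − j220.4)/(299.2 − j220.4)
|Γ| = 266/372

|Γ| ≈ 0.716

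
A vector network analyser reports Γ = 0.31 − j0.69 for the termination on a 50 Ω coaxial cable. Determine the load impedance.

Z_L = Z_0·(1 + Γ)/(1 − Γ) = 50·(1.31 − j0.69)/(0.69 + j0.69)

Z_L ≈ 22.5 − j72.5 Ω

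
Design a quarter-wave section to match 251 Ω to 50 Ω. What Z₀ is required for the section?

Z_qwt ≈ 112 Ω

Z_qwt = √(Z_0·R_L) = √(50 × 251) = √12550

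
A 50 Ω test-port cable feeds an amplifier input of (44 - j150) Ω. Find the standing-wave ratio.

Γ = (Z_L − Z_0)/(Z_L + Z_0) = (-6 − j150)/(94 − j150)
|Γ| = 150/177 = 0.848
VSWR = (1 + |Γ|)/(1 − |Γ|) = 1.85/0.152

VSWR ≈ 12.2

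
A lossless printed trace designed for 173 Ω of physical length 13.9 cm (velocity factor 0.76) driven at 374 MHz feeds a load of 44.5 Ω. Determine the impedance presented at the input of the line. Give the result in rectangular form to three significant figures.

Z_in ≈ 531 + j263 Ω

λ = v/f = 0.76·c / 374 MHz = 0.61 m
βl = 2π·l/λ = 2π × 0.228 = 82.1°
tan(βl) = tan(82.1°) = 7.19
Z_in = Z_0·(Z_L + jZ_0·tanβl)/(Z_0 + jZ_L·tanβl)
     = 173·(44.5 + j1240)/(173 + j320)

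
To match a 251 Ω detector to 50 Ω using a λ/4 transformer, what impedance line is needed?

Z_qwt = √(Z_0·R_L) = √(50 × 251) = √12550

Z_qwt ≈ 112 Ω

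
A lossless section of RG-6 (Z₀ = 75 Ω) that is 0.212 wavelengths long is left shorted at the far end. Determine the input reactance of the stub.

βl = 2π × 0.212 = 76.3°
tan(βl) = 4.11
For a shorted stub, Z_in = jZ_0·tan(βl)

X_in ≈ 308 Ω (inductive)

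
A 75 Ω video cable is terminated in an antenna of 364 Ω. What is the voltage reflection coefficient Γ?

Γ = (Z_L − Z_0)/(Z_L + Z_0) = (364 − 75)/(364 + 75) = 289/439

Γ = 0.658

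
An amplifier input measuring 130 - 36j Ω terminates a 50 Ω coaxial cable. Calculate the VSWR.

VSWR ≈ 2.83

Γ = (Z_L − Z_0)/(Z_L + Z_0) = (80 − j36)/(180 − j36)
|Γ| = 87.7/184 = 0.478
VSWR = (1 + |Γ|)/(1 − |Γ|) = 1.48/0.522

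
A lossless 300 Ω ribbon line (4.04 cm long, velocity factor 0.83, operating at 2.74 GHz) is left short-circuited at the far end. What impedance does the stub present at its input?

Z_in ≈ −j109 Ω

λ = v/f = 0.83·c / 2.74 GHz = 0.0909 m
βl = 2π·l/λ = 2π × 0.445 = 160°
tan(βl) = -0.363
For a short-circuited stub, Z_in = jZ_0·tan(βl)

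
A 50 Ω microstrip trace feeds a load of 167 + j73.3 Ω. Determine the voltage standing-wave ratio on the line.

VSWR ≈ 4.04

Γ = (Z_L − Z_0)/(Z_L + Z_0) = (117 + j73.3)/(217 + j73.3)
|Γ| = 138/229 = 0.603
VSWR = (1 + |Γ|)/(1 − |Γ|) = 1.6/0.397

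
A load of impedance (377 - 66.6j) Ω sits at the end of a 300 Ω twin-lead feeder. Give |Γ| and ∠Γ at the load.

Γ ≈ 0.15 ∠ -35.2°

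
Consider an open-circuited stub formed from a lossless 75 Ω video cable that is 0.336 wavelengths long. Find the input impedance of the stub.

Z_in ≈ +j45 Ω

βl = 2π × 0.336 = 121°
tan(βl) = -1.67
For an open-circuited stub, Z_in = −jZ_0·cot(βl) = −jZ_0/tan(βl)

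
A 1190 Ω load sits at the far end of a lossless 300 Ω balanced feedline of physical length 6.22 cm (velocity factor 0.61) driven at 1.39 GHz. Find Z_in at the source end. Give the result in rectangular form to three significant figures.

Z_in ≈ 828 + j522 Ω

λ = v/f = 0.61·c / 1.39 GHz = 0.132 m
βl = 2π·l/λ = 2π × 0.472 = 170°
tan(βl) = tan(170°) = -0.175
Z_in = Z_0·(Z_L + jZ_0·tanβl)/(Z_0 + jZ_L·tanβl)
     = 300·(1190 − j52.5)/(300 − j208)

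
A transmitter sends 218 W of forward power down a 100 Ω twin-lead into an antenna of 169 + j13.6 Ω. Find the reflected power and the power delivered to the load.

|Γ| = |(69 + j13.6)/(269 + j13.6)| = 0.261
|Γ|² = 0.0682
P_refl = |Γ|²·P_inc = 14.9 W, P_del = (1 − |Γ|²)·P_inc = 203 W

P_reflected ≈ 14.9 W; P_delivered ≈ 203 W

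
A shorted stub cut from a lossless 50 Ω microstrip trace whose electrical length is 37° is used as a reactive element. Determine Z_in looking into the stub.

tan(βl) = 0.754
For a shorted stub, Z_in = jZ_0·tan(βl)

Z_in ≈ +j37.7 Ω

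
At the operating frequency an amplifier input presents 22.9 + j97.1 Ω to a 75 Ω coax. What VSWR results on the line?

Γ = (Z_L − Z_0)/(Z_L + Z_0) = (-52.1 + j97.1)/(97.9 + j97.1)
|Γ| = 110/138 = 0.799
VSWR = (1 + |Γ|)/(1 − |Γ|) = 1.8/0.201

VSWR ≈ 8.96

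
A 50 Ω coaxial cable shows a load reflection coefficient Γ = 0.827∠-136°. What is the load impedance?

Z_L ≈ 5.5 − j20 Ω

Z_L = Z_0·(1 + Γ)/(1 − Γ) = 50·(0.405 − j0.574)/(1.59 + j0.574)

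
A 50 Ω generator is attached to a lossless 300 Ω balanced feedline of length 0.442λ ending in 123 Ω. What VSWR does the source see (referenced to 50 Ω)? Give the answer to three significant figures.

VSWR ≈ 4.13

βl = 2π × 0.442 = 159°
tan(βl) = -0.381
Z_in = Z_0·(Z_L + jZ_0·tanβl)/(Z_0 + jZ_L·tanβl) = 138 − j92.9 Ω
Γ_s = (Z_in − Z_s)/(Z_in + Z_s) = (87.5 − j92.9)/(188 − j92.9), |Γ_s| = 0.61
VSWR = (1 + |Γ_s|)/(1 − |Γ_s|)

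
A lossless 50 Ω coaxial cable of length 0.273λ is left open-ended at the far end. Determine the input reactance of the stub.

X_in ≈ 7.28 Ω (inductive)

βl = 2π × 0.273 = 98.3°
tan(βl) = -6.87
For an open-ended stub, Z_in = −jZ_0·cot(βl) = −jZ_0/tan(βl)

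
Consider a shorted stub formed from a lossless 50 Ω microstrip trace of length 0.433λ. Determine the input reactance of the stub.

βl = 2π × 0.433 = 156°
tan(βl) = -0.448
For a shorted stub, Z_in = jZ_0·tan(βl)

X_in ≈ -22.4 Ω (capacitive)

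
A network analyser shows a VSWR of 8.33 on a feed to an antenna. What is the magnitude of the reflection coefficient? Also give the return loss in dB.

|Γ| = (S − 1)/(S + 1) = (8.33 − 1)/(8.33 + 1) = 7.33/9.33
RL = −20·log₁₀|Γ| = −20·log₁₀(0.786)

|Γ| ≈ 0.786; return loss ≈ 2.1 dB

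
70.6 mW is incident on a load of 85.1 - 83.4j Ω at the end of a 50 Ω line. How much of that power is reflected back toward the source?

P_reflected ≈ 22.9 mW

|Γ| = |(35.1 − j83.4)/(135.1 − j83.4)| = 0.57
|Γ|² = 0.325
P_refl = |Γ|²·P_inc = 22.9 mW, P_del = (1 − |Γ|²)·P_inc = 47.7 mW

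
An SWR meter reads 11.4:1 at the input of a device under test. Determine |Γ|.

|Γ| ≈ 0.839

|Γ| = (S − 1)/(S + 1) = (11.4 − 1)/(11.4 + 1) = 10.4/12.4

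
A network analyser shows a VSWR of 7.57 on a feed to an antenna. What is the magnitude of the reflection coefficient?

|Γ| = (S − 1)/(S + 1) = (7.57 − 1)/(7.57 + 1) = 6.57/8.57

|Γ| ≈ 0.767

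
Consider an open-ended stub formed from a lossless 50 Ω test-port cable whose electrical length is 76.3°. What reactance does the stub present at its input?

tan(βl) = 4.1
For an open-ended stub, Z_in = −jZ_0·cot(βl) = −jZ_0/tan(βl)

X_in ≈ -12.2 Ω (capacitive)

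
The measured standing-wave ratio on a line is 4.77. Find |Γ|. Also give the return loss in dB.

|Γ| = (S − 1)/(S + 1) = (4.77 − 1)/(4.77 + 1) = 3.77/5.77
RL = −20·log₁₀|Γ| = −20·log₁₀(0.653)

|Γ| ≈ 0.653; return loss ≈ 3.7 dB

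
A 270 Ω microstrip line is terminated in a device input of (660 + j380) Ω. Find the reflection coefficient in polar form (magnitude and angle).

Γ ≈ 0.542 ∠ 22°

Γ = (Z_L − Z_0)/(Z_L + Z_0) = (390 + j380)/(930 + j380)
|Γ| = 545/1000 = 0.542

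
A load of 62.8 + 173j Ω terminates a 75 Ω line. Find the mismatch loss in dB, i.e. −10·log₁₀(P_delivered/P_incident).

Γ = (-12.2 + j173)/(137.8 + j173), |Γ| = 0.784
|Γ|² = 0.615, so P_del/P_inc = 1 − |Γ|² = 0.385
ML = −10·log₁₀(1 − |Γ|²)

mismatch loss ≈ 4.14 dB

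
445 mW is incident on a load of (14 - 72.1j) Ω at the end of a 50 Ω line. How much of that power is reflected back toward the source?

P_reflected ≈ 311 mW

|Γ| = |(-36 − j72.1)/(64 − j72.1)| = 0.836
|Γ|² = 0.699
P_refl = |Γ|²·P_inc = 311 mW, P_del = (1 − |Γ|²)·P_inc = 134 mW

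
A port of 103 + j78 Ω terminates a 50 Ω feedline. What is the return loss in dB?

RL ≈ 5.21 dB

Γ = (53 + j78)/(153 + j78), |Γ| = 0.549
RL = −20·log₁₀|Γ| = −20·log₁₀(0.549)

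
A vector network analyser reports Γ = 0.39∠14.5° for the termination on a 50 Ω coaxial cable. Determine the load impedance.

Z_L ≈ 107 + j24.6 Ω

Z_L = Z_0·(1 + Γ)/(1 − Γ) = 50·(1.38 + j0.0976)/(0.622 − j0.0976)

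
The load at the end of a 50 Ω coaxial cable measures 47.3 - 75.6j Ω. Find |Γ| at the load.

Γ = (Z_L − Z_0)/(Z_L + Z_0) = (-2.7 − j75.6)/(97.3 − j75.6)
|Γ| = 75.6/123

|Γ| ≈ 0.614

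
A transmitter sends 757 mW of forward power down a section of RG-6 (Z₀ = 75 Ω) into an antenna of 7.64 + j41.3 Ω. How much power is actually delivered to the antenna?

|Γ| = |(-67.36 + j41.3)/(82.64 + j41.3)| = 0.855
|Γ|² = 0.731
P_refl = |Γ|²·P_inc = 554 mW, P_del = (1 − |Γ|²)·P_inc = 203 mW

P_delivered ≈ 203 mW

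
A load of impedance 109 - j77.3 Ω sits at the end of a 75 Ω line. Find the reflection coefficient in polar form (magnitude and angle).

Γ ≈ 0.423 ∠ -43.5°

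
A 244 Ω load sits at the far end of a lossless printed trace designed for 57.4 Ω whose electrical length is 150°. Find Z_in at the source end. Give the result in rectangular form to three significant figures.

tan(βl) = tan(150°) = -0.577
Z_in = Z_0·(Z_L + jZ_0·tanβl)/(Z_0 + jZ_L·tanβl)
     = 57.4·(244 − j33.1)/(57.4 − j141)

Z_in ≈ 46.3 + j80.5 Ω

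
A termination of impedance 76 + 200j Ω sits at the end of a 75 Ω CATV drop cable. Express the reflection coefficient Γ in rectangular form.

Γ ≈ 0.639 + j0.478

Γ = (Z_L − Z_0)/(Z_L + Z_0) = (1 + j200)/(151 + j200)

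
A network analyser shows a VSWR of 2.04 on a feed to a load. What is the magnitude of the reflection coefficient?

|Γ| ≈ 0.342

|Γ| = (S − 1)/(S + 1) = (2.04 − 1)/(2.04 + 1) = 1.04/3.04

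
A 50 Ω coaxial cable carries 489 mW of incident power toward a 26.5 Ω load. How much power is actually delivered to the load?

P_delivered ≈ 443 mW

Γ = (26.5 − 50)/(26.5 + 50) = -0.307
|Γ|² = 0.0944
P_refl = |Γ|²·P_inc = 46.1 mW, P_del = (1 − |Γ|²)·P_inc = 443 mW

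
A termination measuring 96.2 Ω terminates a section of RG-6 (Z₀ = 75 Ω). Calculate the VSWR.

VSWR ≈ 1.28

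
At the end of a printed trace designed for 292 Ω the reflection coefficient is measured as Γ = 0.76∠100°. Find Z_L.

Z_L ≈ 67 + j237 Ω

Z_L = Z_0·(1 + Γ)/(1 − Γ) = 292·(0.868 + j0.748)/(1.13 − j0.748)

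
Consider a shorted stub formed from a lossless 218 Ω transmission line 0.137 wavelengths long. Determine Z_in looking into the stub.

βl = 2π × 0.137 = 49.3°
tan(βl) = 1.16
For a shorted stub, Z_in = jZ_0·tan(βl)

Z_in ≈ +j254 Ω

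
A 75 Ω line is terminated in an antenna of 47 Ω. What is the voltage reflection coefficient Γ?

Γ = -0.23

Γ = (Z_L − Z_0)/(Z_L + Z_0) = (47 − 75)/(47 + 75) = -28/122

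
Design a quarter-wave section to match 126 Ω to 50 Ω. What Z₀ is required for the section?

Z_qwt = √(Z_0·R_L) = √(50 × 126) = √6300

Z_qwt ≈ 79.4 Ω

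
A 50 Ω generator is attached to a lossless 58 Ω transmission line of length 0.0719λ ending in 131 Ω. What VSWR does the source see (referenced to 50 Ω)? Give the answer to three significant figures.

VSWR ≈ 2.5

βl = 2π × 0.0719 = 25.9°
tan(βl) = 0.485
Z_in = Z_0·(Z_L + jZ_0·tanβl)/(Z_0 + jZ_L·tanβl) = 73.5 − j52.4 Ω
Γ_s = (Z_in − Z_s)/(Z_in + Z_s) = (23.5 − j52.4)/(124 − j52.4), |Γ_s| = 0.428
VSWR = (1 + |Γ_s|)/(1 − |Γ_s|)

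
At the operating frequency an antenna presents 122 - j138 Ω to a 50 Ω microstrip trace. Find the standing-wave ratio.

Γ = (Z_L − Z_0)/(Z_L + Z_0) = (72 − j138)/(172 − j138)
|Γ| = 156/221 = 0.706
VSWR = (1 + |Γ|)/(1 − |Γ|) = 1.71/0.294

VSWR ≈ 5.8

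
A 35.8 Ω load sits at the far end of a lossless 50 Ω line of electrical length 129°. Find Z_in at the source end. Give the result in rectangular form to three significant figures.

Z_in ≈ 50.7 − j16.9 Ω

tan(βl) = tan(129°) = -1.23
Z_in = Z_0·(Z_L + jZ_0·tanβl)/(Z_0 + jZ_L·tanβl)
     = 50·(35.8 − j61.7)/(50 − j44.2)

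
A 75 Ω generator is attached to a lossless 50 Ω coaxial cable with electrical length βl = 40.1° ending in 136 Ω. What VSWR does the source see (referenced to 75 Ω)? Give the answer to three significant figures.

tan(βl) = 0.842
Z_in = Z_0·(Z_L + jZ_0·tanβl)/(Z_0 + jZ_L·tanβl) = 37.2 − j43.1 Ω
Γ_s = (Z_in − Z_s)/(Z_in + Z_s) = (-37.8 − j43.1)/(112 − j43.1), |Γ_s| = 0.477
VSWR = (1 + |Γ_s|)/(1 − |Γ_s|)

VSWR ≈ 2.82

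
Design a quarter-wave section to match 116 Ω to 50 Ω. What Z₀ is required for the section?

Z_qwt ≈ 76.2 Ω

Z_qwt = √(Z_0·R_L) = √(50 × 116) = √5800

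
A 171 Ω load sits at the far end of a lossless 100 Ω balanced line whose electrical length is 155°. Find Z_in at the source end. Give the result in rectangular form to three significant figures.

tan(βl) = tan(155°) = -0.466
Z_in = Z_0·(Z_L + jZ_0·tanβl)/(Z_0 + jZ_L·tanβl)
     = 100·(171 − j46.6)/(100 − j79.7)

Z_in ≈ 127 + j54.8 Ω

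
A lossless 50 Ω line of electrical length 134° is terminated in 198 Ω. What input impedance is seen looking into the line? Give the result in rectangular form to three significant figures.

Z_in ≈ 23 + j42.7 Ω

tan(βl) = tan(134°) = -1.04
Z_in = Z_0·(Z_L + jZ_0·tanβl)/(Z_0 + jZ_L·tanβl)
     = 50·(198 − j51.8)/(50 − j205)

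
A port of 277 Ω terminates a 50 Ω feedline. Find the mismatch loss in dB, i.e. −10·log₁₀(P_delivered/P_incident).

Γ = (277 − 50)/(277 + 50) = 0.694
|Γ|² = 0.482, so P_del/P_inc = 1 − |Γ|² = 0.518
ML = −10·log₁₀(1 − |Γ|²)

mismatch loss ≈ 2.86 dB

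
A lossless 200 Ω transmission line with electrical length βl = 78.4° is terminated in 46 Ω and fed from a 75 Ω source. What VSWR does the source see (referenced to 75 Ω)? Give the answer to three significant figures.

tan(βl) = 4.87
Z_in = Z_0·(Z_L + jZ_0·tanβl)/(Z_0 + jZ_L·tanβl) = 504 + j409 Ω
Γ_s = (Z_in − Z_s)/(Z_in + Z_s) = (429 + j409)/(579 + j409), |Γ_s| = 0.836
VSWR = (1 + |Γ_s|)/(1 − |Γ_s|)

VSWR ≈ 11.2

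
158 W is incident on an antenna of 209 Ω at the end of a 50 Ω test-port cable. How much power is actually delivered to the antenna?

P_delivered ≈ 98.5 W

Γ = (209 − 50)/(209 + 50) = 0.614
|Γ|² = 0.377
P_refl = |Γ|²·P_inc = 59.5 W, P_del = (1 − |Γ|²)·P_inc = 98.5 W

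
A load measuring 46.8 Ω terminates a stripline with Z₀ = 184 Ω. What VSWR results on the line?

VSWR ≈ 3.93

For a purely resistive load, VSWR = R_L/Z_0 or Z_0/R_L (whichever > 1) = 184/46.8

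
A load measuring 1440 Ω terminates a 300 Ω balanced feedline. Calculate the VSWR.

VSWR ≈ 4.8

Γ = (1440 − 300)/(1440 + 300) = 0.655
VSWR = (1 + 0.655)/(1 − 0.655)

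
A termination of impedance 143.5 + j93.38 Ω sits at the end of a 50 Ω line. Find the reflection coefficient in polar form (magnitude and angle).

Γ ≈ 0.615 ∠ 19.2°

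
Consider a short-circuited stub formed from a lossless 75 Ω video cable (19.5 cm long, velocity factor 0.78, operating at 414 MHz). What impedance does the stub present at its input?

λ = v/f = 0.78·c / 414 MHz = 0.565 m
βl = 2π·l/λ = 2π × 0.345 = 124°
tan(βl) = -1.47
For a short-circuited stub, Z_in = jZ_0·tan(βl)

Z_in ≈ −j110 Ω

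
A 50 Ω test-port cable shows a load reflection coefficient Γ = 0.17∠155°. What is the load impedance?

Z_L = Z_0·(1 + Γ)/(1 − Γ) = 50·(0.846 + j0.0718)/(1.15 − j0.0718)

Z_L ≈ 36.3 + j5.37 Ω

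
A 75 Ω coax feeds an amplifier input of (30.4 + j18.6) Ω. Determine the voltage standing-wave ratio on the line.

VSWR ≈ 2.65

Γ = (Z_L − Z_0)/(Z_L + Z_0) = (-44.6 + j18.6)/(105.4 + j18.6)
|Γ| = 48.3/107 = 0.451
VSWR = (1 + |Γ|)/(1 − |Γ|) = 1.45/0.549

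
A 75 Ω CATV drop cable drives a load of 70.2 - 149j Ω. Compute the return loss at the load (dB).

Γ = (-4.8 − j149)/(145.2 − j149), |Γ| = 0.717
RL = −20·log₁₀|Γ| = −20·log₁₀(0.717)

RL ≈ 2.9 dB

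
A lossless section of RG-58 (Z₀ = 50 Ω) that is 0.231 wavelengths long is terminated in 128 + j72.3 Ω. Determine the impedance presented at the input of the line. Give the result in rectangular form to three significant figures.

βl = 2π × 0.231 = 83.2°
tan(βl) = tan(83.2°) = 8.34
Z_in = Z_0·(Z_L + jZ_0·tanβl)/(Z_0 + jZ_L·tanβl)
     = 50·(128 + j489)/(-553 + j1070)

Z_in ≈ 15.6 − j14.1 Ω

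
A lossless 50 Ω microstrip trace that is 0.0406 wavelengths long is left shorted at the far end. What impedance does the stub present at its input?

βl = 2π × 0.0406 = 14.6°
tan(βl) = 0.261
For a shorted stub, Z_in = jZ_0·tan(βl)

Z_in ≈ +j13 Ω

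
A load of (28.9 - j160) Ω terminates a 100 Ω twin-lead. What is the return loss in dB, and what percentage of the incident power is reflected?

Γ = (-71.1 − j160)/(128.9 − j160), |Γ| = 0.852
RL = −20·log₁₀(0.852) = 1.39 dB
P_refl/P_inc = |Γ|² = 0.726

RL ≈ 1.39 dB; 72.6% of incident power reflected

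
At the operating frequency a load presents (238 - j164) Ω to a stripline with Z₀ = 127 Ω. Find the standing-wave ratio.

Γ = (Z_L − Z_0)/(Z_L + Z_0) = (111 − j164)/(365 − j164)
|Γ| = 198/400 = 0.495
VSWR = (1 + |Γ|)/(1 − |Γ|) = 1.49/0.505

VSWR ≈ 2.96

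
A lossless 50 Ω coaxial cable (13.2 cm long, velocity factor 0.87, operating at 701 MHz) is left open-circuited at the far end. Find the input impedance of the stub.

Z_in ≈ +j38.5 Ω

λ = v/f = 0.87·c / 701 MHz = 0.372 m
βl = 2π·l/λ = 2π × 0.355 = 128°
tan(βl) = -1.3
For an open-circuited stub, Z_in = −jZ_0·cot(βl) = −jZ_0/tan(βl)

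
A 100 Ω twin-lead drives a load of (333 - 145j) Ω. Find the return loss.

Γ = (233 − j145)/(433 − j145), |Γ| = 0.601
RL = −20·log₁₀|Γ| = −20·log₁₀(0.601)

RL ≈ 4.42 dB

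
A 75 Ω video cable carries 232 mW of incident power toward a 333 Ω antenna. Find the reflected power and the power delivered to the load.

Γ = (333 − 75)/(333 + 75) = 0.632
|Γ|² = 0.4
P_refl = |Γ|²·P_inc = 92.8 mW, P_del = (1 − |Γ|²)·P_inc = 139 mW

P_reflected ≈ 92.8 mW; P_delivered ≈ 139 mW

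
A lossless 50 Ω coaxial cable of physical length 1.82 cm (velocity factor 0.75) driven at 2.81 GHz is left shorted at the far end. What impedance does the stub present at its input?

Z_in ≈ +j348 Ω

λ = v/f = 0.75·c / 2.81 GHz = 0.0801 m
βl = 2π·l/λ = 2π × 0.227 = 81.8°
tan(βl) = 6.96
For a shorted stub, Z_in = jZ_0·tan(βl)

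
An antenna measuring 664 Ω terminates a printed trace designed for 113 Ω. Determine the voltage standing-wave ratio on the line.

VSWR ≈ 5.88

For a purely resistive load, VSWR = R_L/Z_0 or Z_0/R_L (whichever > 1) = 664/113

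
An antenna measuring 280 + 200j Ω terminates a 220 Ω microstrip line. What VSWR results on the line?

Γ = (Z_L − Z_0)/(Z_L + Z_0) = (60 + j200)/(500 + j200)
|Γ| = 209/539 = 0.388
VSWR = (1 + |Γ|)/(1 − |Γ|) = 1.39/0.612

VSWR ≈ 2.27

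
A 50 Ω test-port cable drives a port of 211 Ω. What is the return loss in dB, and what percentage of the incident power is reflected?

Γ = (211 − 50)/(211 + 50) = 0.617
RL = −20·log₁₀(0.617) = 4.2 dB
P_refl/P_inc = |Γ|² = 0.381

RL ≈ 4.2 dB; 38.1% of incident power reflected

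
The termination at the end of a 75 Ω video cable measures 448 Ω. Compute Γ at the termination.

Γ = (Z_L − Z_0)/(Z_L + Z_0) = (448 − 75)/(448 + 75) = 373/523

Γ = 0.713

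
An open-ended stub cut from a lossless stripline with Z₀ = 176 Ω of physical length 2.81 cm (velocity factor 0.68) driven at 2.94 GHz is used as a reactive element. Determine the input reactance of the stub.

λ = v/f = 0.68·c / 2.94 GHz = 0.0694 m
βl = 2π·l/λ = 2π × 0.405 = 146°
tan(βl) = -0.68
For an open-ended stub, Z_in = −jZ_0·cot(βl) = −jZ_0/tan(βl)

X_in ≈ 259 Ω (inductive)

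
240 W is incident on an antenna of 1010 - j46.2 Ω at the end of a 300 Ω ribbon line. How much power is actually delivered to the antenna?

P_delivered ≈ 169 W

|Γ| = |(710 − j46.2)/(1310 − j46.2)| = 0.543
|Γ|² = 0.295
P_refl = |Γ|²·P_inc = 70.7 W, P_del = (1 − |Γ|²)·P_inc = 169 W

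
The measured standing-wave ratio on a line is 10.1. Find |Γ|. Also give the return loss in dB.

|Γ| = (S − 1)/(S + 1) = (10.1 − 1)/(10.1 + 1) = 9.1/11.1
RL = −20·log₁₀|Γ| = −20·log₁₀(0.82)

|Γ| ≈ 0.82; return loss ≈ 1.73 dB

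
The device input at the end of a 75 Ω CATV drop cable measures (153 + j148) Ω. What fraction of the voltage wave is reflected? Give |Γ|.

|Γ| ≈ 0.615

Γ = (Z_L − Z_0)/(Z_L + Z_0) = (78 + j148)/(228 + j148)
|Γ| = 167/272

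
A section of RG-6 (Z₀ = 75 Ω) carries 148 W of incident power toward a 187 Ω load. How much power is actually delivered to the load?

Γ = (187 − 75)/(187 + 75) = 0.427
|Γ|² = 0.183
P_refl = |Γ|²·P_inc = 27 W, P_del = (1 − |Γ|²)·P_inc = 121 W

P_delivered ≈ 121 W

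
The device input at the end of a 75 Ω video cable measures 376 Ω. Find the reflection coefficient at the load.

Γ = 0.667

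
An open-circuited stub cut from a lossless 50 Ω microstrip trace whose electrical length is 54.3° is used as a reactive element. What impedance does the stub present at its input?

tan(βl) = 1.39
For an open-circuited stub, Z_in = −jZ_0·cot(βl) = −jZ_0/tan(βl)

Z_in ≈ −j35.9 Ω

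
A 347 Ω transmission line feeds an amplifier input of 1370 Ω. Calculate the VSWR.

VSWR ≈ 3.95

For a purely resistive load, VSWR = R_L/Z_0 or Z_0/R_L (whichever > 1) = 1370/347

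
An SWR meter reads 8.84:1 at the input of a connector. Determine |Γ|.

|Γ| = (S − 1)/(S + 1) = (8.84 − 1)/(8.84 + 1) = 7.84/9.84

|Γ| ≈ 0.797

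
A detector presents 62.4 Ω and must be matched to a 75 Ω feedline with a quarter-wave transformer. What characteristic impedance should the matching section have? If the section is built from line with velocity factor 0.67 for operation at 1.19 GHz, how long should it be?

Z_qwt = √(Z_0·R_L) = √(75 × 62.4) = √4680
λ = 0.67·c/f = 0.169 m, so l = λ/4 = 0.0422 m

Z_qwt ≈ 68.4 Ω; length ≈ 4.22 cm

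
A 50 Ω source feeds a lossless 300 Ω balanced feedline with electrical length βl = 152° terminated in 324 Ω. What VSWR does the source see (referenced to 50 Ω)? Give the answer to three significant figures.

tan(βl) = -0.532
Z_in = Z_0·(Z_L + jZ_0·tanβl)/(Z_0 + jZ_L·tanβl) = 313 + j20 Ω
Γ_s = (Z_in − Z_s)/(Z_in + Z_s) = (263 + j20)/(363 + j20), |Γ_s| = 0.725
VSWR = (1 + |Γ_s|)/(1 − |Γ_s|)

VSWR ≈ 6.28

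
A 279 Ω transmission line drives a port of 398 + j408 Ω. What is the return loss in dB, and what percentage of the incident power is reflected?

RL ≈ 5.39 dB; 28.9% of incident power reflected

Γ = (119 + j408)/(677 + j408), |Γ| = 0.538
RL = −20·log₁₀(0.538) = 5.39 dB
P_refl/P_inc = |Γ|² = 0.289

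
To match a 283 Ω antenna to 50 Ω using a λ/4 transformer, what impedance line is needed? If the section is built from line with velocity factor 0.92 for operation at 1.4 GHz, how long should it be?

Z_qwt ≈ 119 Ω; length ≈ 4.93 cm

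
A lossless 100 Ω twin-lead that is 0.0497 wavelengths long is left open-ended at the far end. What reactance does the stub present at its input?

X_in ≈ -310 Ω (capacitive)

βl = 2π × 0.0497 = 17.9°
tan(βl) = 0.323
For an open-ended stub, Z_in = −jZ_0·cot(βl) = −jZ_0/tan(βl)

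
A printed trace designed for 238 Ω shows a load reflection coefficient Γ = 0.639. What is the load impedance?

Z_L ≈ 1080 Ω

Z_L = Z_0·(1 + Γ)/(1 − Γ) = 238·(1.64)/(0.361)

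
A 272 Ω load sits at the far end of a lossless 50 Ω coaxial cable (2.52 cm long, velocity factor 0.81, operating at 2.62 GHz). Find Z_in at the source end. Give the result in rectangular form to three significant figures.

λ = v/f = 0.81·c / 2.62 GHz = 0.0927 m
βl = 2π·l/λ = 2π × 0.272 = 97.8°
tan(βl) = tan(97.8°) = -7.29
Z_in = Z_0·(Z_L + jZ_0·tanβl)/(Z_0 + jZ_L·tanβl)
     = 50·(272 − j364)/(50 − j1980)

Z_in ≈ 9.36 + j6.62 Ω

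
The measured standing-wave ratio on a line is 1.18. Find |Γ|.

|Γ| ≈ 0.0826

|Γ| = (S − 1)/(S + 1) = (1.18 − 1)/(1.18 + 1) = 0.18/2.18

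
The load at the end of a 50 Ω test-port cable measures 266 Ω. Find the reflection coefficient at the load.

Γ = (Z_L − Z_0)/(Z_L + Z_0) = (266 − 50)/(266 + 50) = 216/316

Γ = 0.684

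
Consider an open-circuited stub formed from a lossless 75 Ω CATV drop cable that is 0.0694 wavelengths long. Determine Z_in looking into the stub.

βl = 2π × 0.0694 = 25°
tan(βl) = 0.466
For an open-circuited stub, Z_in = −jZ_0·cot(βl) = −jZ_0/tan(βl)

Z_in ≈ −j161 Ω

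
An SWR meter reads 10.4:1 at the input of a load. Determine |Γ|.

|Γ| ≈ 0.825

|Γ| = (S − 1)/(S + 1) = (10.4 − 1)/(10.4 + 1) = 9.4/11.4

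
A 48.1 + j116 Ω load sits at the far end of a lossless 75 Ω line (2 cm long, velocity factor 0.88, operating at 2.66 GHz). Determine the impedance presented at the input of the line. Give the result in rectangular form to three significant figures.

Z_in ≈ 27.4 − j76.2 Ω

λ = v/f = 0.88·c / 2.66 GHz = 0.0992 m
βl = 2π·l/λ = 2π × 0.202 = 72.5°
tan(βl) = tan(72.5°) = 3.18
Z_in = Z_0·(Z_L + jZ_0·tanβl)/(Z_0 + jZ_L·tanβl)
     = 75·(48.1 + j355)/(-294 + j153)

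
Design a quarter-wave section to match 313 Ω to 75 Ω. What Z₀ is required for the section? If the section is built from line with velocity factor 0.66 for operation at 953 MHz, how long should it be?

Z_qwt = √(Z_0·R_L) = √(75 × 313) = √23480
λ = 0.66·c/f = 0.208 m, so l = λ/4 = 0.0519 m

Z_qwt ≈ 153 Ω; length ≈ 5.19 cm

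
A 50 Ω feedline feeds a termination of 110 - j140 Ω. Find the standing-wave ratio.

VSWR ≈ 6.05

Γ = (Z_L − Z_0)/(Z_L + Z_0) = (60 − j140)/(160 − j140)
|Γ| = 152/213 = 0.716
VSWR = (1 + |Γ|)/(1 − |Γ|) = 1.72/0.284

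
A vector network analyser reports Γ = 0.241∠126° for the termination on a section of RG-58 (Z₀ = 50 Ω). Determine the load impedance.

Z_L = Z_0·(1 + Γ)/(1 − Γ) = 50·(0.858 + j0.195)/(1.14 − j0.195)

Z_L ≈ 35.1 + j14.5 Ω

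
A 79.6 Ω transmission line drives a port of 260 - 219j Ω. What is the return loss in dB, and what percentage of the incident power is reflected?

RL ≈ 3.07 dB; 49.3% of incident power reflected

Γ = (180.4 − j219)/(339.6 − j219), |Γ| = 0.702
RL = −20·log₁₀(0.702) = 3.07 dB
P_refl/P_inc = |Γ|² = 0.493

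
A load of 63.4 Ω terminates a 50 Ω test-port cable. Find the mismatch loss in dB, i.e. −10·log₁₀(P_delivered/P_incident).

mismatch loss ≈ 0.0611 dB

Γ = (63.4 − 50)/(63.4 + 50) = 0.118
|Γ|² = 0.014, so P_del/P_inc = 1 − |Γ|² = 0.986
ML = −10·log₁₀(1 − |Γ|²)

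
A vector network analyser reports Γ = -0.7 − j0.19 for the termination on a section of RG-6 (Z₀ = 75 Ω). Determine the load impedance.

Z_L ≈ 12.1 − j9.74 Ω

Z_L = Z_0·(1 + Γ)/(1 − Γ) = 75·(0.3 − j0.19)/(1.7 + j0.19)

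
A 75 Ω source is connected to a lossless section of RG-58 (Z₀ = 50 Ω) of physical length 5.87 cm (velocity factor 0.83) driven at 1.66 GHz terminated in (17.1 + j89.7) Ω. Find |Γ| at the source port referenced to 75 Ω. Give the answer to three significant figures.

λ = v/f = 0.83·c / 1.66 GHz = 0.15 m
βl = 2π·l/λ = 2π × 0.391 = 141°
tan(βl) = -0.813
Z_in = Z_0·(Z_L + jZ_0·tanβl)/(Z_0 + jZ_L·tanβl) = 4.64 + j20.5 Ω
Γ_s = (Z_in − Z_s)/(Z_in + Z_s) = (-70.4 + j20.5)/(79.6 + j20.5), |Γ_s| = 0.891

|Γ| ≈ 0.891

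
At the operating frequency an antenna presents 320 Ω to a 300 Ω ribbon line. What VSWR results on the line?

VSWR ≈ 1.07

Γ = (320 − 300)/(320 + 300) = 0.0323
VSWR = (1 + 0.0323)/(1 − 0.0323)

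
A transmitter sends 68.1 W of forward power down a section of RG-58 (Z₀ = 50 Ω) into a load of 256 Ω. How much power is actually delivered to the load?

Γ = (256 − 50)/(256 + 50) = 0.673
|Γ|² = 0.453
P_refl = |Γ|²·P_inc = 30.9 W, P_del = (1 − |Γ|²)·P_inc = 37.2 W

P_delivered ≈ 37.2 W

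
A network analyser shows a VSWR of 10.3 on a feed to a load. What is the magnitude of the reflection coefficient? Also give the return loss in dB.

|Γ| = (S − 1)/(S + 1) = (10.3 − 1)/(10.3 + 1) = 9.3/11.3
RL = −20·log₁₀|Γ| = −20·log₁₀(0.823)

|Γ| ≈ 0.823; return loss ≈ 1.69 dB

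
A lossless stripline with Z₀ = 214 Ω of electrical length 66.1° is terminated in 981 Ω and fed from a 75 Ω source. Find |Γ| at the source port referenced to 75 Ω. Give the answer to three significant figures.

tan(βl) = 2.26
Z_in = Z_0·(Z_L + jZ_0·tanβl)/(Z_0 + jZ_L·tanβl) = 55.3 − j89.5 Ω
Γ_s = (Z_in − Z_s)/(Z_in + Z_s) = (-19.7 − j89.5)/(130 − j89.5), |Γ_s| = 0.58

|Γ| ≈ 0.58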